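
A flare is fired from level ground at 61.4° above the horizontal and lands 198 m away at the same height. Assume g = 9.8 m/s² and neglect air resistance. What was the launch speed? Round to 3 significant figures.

48.0 m/s

On level ground, R = v₀² sin(2θ) / g, so v₀ = √(R g / sin 2θ).
sin(2 × 61.4°) = 0.8406.
v₀ = √(198 × 9.8 / 0.8406) = √2308 = 48.0 m/s.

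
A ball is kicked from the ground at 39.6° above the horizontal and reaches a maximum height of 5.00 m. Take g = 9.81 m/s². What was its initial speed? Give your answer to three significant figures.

At maximum height v_y = 0, so (v₀ sin θ)² = 2 g H.
v₀ sin 39.6° = √(2 × 9.81 × 5.00) = 9.905 m/s.
v₀ = 9.905 / sin 39.6° = 9.905 / 0.6374 = 15.5 m/s.

15.5 m/s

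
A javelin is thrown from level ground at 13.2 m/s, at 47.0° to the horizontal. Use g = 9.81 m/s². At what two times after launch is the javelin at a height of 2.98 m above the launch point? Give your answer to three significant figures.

0.383 s and 1.58 s

v_y0 = 13.2 sin 47.0° = 9.654 m/s.
Set y = v_y0 t − ½ g t² = 2.98: 4.905 t² − 9.654 t + 2.98 = 0.
t = [9.654 ± √(93.20 − 58.47)] / 9.81 = (9.654 ± 5.893) / 9.81, giving t = 0.383 s or t = 1.58 s.
So the javelin is at 2.98 m at t = 0.383 s (rising) and t = 1.58 s (falling).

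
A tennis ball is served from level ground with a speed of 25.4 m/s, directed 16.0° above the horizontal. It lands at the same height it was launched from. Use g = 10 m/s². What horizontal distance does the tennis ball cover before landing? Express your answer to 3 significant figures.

Components: v_x = 25.4 cos 16.0° = 24.42 m/s, v_y = 25.4 sin 16.0° = 7.001 m/s.
Time of flight (same landing height): t = 2 v_y / g = 2 × 7.001 / 10 = 1.400 s.
Range: R = v_x · t = 24.42 × 1.400 = 34.2 m.

34.2 m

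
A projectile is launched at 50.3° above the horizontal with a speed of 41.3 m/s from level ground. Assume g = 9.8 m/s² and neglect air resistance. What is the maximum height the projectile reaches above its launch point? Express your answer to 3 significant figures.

51.5 m

Vertical component of launch velocity: v_y = 41.3 sin 50.3° = 31.78 m/s.
At the highest point the vertical velocity is zero, so v_y² = 2 g h_max.
h_max = (31.78)² / (2 × 9.8) = 1010 / 19.60 = 51.5 m.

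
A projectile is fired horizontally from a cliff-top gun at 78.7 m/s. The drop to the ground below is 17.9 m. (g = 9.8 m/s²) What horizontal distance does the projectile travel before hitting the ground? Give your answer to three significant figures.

Initial vertical velocity is zero, so the fall time comes from h = ½ g t²: t = √(2 × 17.9 / 9.8) = 1.911 s.
Horizontal motion is uniform at 78.7 m/s, so x = 78.7 × 1.911 = 150 m.

150 m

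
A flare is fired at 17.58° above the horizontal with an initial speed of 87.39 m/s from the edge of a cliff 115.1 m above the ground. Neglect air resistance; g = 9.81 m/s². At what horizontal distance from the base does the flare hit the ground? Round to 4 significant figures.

685.8 m

Components: v_x = 87.39 cos 17.58° = 83.309 m/s, v_y = 87.39 sin 17.58° = 26.395 m/s.
Vertical: 0 = 115.1 + 26.395 t − ½(9.81) t² ⇒ 4.905 t² − 26.395 t − 115.1 = 0.
t = [26.395 + √(696.70 + 2258.3)] / 9.810 = 8.2319 s.
Horizontal: R = v_x · t = 83.309 × 8.2319 = 685.8 m.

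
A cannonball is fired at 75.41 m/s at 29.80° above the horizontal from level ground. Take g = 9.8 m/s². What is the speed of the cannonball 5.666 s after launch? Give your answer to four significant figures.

v_x = 75.41 cos 29.80° = 65.438 m/s (constant).
v_y(t) = 75.41 sin 29.80° − g t = 37.477 − 9.8 × 5.666 = -18.050 m/s.
Speed = √(v_x² + v_y²) = √(4282.1 + 325.80) = 67.88 m/s.

67.88 m/s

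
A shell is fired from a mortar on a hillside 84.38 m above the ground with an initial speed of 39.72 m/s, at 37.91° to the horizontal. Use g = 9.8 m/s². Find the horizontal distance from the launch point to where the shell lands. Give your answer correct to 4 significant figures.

Components: v_x = 39.72 cos 37.91° = 31.338 m/s, v_y = 39.72 sin 37.91° = 24.405 m/s.
Vertical: 0 = 84.38 + 24.405 t − ½(9.8) t² ⇒ 4.900 t² − 24.405 t − 84.38 = 0.
t = [24.405 + √(595.60 + 1653.8)] / 9.800 = 7.3299 s.
Horizontal: R = v_x · t = 31.338 × 7.3299 = 229.7 m.

229.7 m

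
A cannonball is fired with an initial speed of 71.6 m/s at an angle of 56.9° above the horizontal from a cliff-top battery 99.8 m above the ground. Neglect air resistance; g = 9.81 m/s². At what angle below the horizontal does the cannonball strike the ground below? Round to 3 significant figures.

62.3°

v_x = 71.6 cos 56.9° = 39.10 m/s.
At impact |v_y| = √(v_y0² + 2 g h) = √(59.98² + 2×9.81×99.8) = 74.54 m/s.
Angle below horizontal = arctan(|v_y| / v_x) = arctan(74.54 / 39.10) = 62.3°.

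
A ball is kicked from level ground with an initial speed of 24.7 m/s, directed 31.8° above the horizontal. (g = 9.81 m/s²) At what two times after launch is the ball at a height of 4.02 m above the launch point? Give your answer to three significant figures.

0.357 s and 2.30 s

v_y0 = 24.7 sin 31.8° = 13.02 m/s.
Set y = v_y0 t − ½ g t² = 4.02: 4.905 t² − 13.02 t + 4.02 = 0.
t = [13.02 ± √(169.5 − 78.87)] / 9.81 = (13.02 ± 9.520) / 9.81, giving t = 0.357 s or t = 2.30 s.
So the ball is at 4.02 m at t = 0.357 s (rising) and t = 2.30 s (falling).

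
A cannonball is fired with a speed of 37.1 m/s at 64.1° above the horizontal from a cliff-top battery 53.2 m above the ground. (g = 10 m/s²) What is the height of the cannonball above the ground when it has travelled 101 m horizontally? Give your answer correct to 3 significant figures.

67.0 m

v_x = 37.1 cos 64.1° = 16.21 m/s, v_y0 = 37.1 sin 64.1° = 33.37 m/s.
Time to reach x = 101 m: t = x / v_x = 101 / 16.21 = 6.231 s.
y = 53.2 + v_y0 t − ½ g t² = 53.2 + 33.37×6.231 − 5.000×6.231² = 67.0 m.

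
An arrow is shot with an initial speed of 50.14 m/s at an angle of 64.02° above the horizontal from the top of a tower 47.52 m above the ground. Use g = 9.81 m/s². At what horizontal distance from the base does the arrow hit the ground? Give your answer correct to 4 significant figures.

222.8 m

Components: v_x = 50.14 cos 64.02° = 21.964 m/s, v_y = 50.14 sin 64.02° = 45.073 m/s.
Vertical: 0 = 47.52 + 45.073 t − ½(9.81) t² ⇒ 4.905 t² − 45.073 t − 47.52 = 0.
t = [45.073 + √(2031.6 + 932.34)] / 9.810 = 10.144 s.
Horizontal: R = v_x · t = 21.964 × 10.144 = 222.8 m.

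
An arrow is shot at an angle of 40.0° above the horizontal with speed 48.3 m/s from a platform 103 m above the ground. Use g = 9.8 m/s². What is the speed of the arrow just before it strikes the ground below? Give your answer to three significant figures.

v_x = 48.3 cos 40.0° = 37.00 m/s is unchanged throughout.
For the vertical component, v_y² = v_y0² + 2 g h = (31.05)² + 2×9.8×103 = 2983, so |v_y| = 54.62 m/s.
Impact speed = √(v_x² + v_y²) = √(1369 + 2983) = 66.0 m/s.

66.0 m/s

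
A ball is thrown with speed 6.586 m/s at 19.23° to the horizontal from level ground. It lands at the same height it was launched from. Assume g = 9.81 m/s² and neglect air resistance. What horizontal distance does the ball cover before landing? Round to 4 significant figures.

Components: v_x = 6.586 cos 19.23° = 6.2185 m/s, v_y = 6.586 sin 19.23° = 2.1692 m/s.
Time of flight (same landing height): t = 2 v_y / g = 2 × 2.1692 / 9.81 = 0.44224 s.
Range: R = v_x · t = 6.2185 × 0.44224 = 2.750 m.

2.750 m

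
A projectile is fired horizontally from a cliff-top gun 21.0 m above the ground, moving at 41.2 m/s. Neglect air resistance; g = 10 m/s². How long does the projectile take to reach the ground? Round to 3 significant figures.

The horizontal speed doesn't affect the fall. With v_y0 = 0, h = ½ g t².
t = √(2 × 21.0 / 10) = √4.200 = 2.05 s.

2.05 s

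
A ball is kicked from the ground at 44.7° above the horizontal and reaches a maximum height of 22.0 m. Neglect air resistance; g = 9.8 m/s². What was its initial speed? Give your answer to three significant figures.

At maximum height v_y = 0, so (v₀ sin θ)² = 2 g H.
v₀ sin 44.7° = √(2 × 9.8 × 22.0) = 20.77 m/s.
v₀ = 20.77 / sin 44.7° = 20.77 / 0.7034 = 29.5 m/s.

29.5 m/s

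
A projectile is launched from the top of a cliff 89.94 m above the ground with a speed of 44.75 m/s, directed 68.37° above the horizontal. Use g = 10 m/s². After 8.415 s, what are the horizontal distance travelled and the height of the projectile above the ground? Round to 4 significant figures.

v_x = 44.75 cos 68.37° = 16.495 m/s; v_y0 = 44.75 sin 68.37° = 41.599 m/s.
x = v_x t = 16.495 × 8.415 = 138.8 m.
y = 89.94 + v_y0 t − ½ g t² = 85.93 m.

x = 138.8 m, y = 85.93 m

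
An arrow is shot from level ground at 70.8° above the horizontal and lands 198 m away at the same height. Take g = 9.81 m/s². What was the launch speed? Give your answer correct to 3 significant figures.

On level ground, R = v₀² sin(2θ) / g, so v₀ = √(R g / sin 2θ).
sin(2 × 70.8°) = 0.6211.
v₀ = √(198 × 9.81 / 0.6211) = √3127 = 55.9 m/s.

55.9 m/s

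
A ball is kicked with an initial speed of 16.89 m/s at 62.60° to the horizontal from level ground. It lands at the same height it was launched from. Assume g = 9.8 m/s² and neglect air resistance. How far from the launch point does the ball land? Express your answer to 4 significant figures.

23.79 m

For level ground, R = v₀² sin(2θ) / g.
sin(2 × 62.60°) = sin 125.20° = 0.8171.
R = (16.89)² × 0.8171 / 9.8 = 23.79 m.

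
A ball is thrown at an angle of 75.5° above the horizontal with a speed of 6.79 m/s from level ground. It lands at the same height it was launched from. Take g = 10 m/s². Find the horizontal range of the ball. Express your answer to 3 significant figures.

2.24 m

For level ground, R = v₀² sin(2θ) / g.
sin(2 × 75.5°) = sin 151.0° = 0.4848.
R = (6.79)² × 0.4848 / 10 = 2.24 m.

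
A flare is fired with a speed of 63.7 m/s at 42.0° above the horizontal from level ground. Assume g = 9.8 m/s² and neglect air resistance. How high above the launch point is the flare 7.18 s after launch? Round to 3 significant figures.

v_y0 = 63.7 sin 42.0° = 42.62 m/s.
y(t) = v_y0 t − ½ g t² = 42.62×7.18 − 4.900×7.18² = 53.4 m.

53.4 m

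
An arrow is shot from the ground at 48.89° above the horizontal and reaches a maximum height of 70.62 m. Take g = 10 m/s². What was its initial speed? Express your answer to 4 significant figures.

49.88 m/s

At maximum height v_y = 0, so (v₀ sin θ)² = 2 g H.
v₀ sin 48.89° = √(2 × 10 × 70.62) = 37.582 m/s.
v₀ = 37.582 / sin 48.89° = 37.582 / 0.7534 = 49.88 m/s.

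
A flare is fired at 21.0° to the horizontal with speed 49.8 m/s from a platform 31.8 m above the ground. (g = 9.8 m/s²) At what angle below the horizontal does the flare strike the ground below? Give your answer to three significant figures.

v_x = 49.8 cos 21.0° = 46.49 m/s.
At impact |v_y| = √(v_y0² + 2 g h) = √(17.85² + 2×9.8×31.8) = 30.69 m/s.
Angle below horizontal = arctan(|v_y| / v_x) = arctan(30.69 / 46.49) = 33.4°.

33.4°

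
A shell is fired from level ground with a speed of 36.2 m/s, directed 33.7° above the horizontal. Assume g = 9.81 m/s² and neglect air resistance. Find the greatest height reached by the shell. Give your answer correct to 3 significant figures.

20.6 m

Vertical component of launch velocity: v_y = 36.2 sin 33.7° = 20.09 m/s.
At the highest point the vertical velocity is zero, so v_y² = 2 g h_max.
h_max = (20.09)² / (2 × 9.81) = 403.6 / 19.62 = 20.6 m.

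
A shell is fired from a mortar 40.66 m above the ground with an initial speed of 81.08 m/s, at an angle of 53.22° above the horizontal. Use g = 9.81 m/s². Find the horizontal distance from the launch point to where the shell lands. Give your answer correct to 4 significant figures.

Components: v_x = 81.08 cos 53.22° = 48.546 m/s, v_y = 81.08 sin 53.22° = 64.940 m/s.
Vertical: 0 = 40.66 + 64.940 t − ½(9.81) t² ⇒ 4.905 t² − 64.940 t − 40.66 = 0.
t = [64.940 + √(4217.2 + 797.75)] / 9.810 = 13.839 s.
Horizontal: R = v_x · t = 48.546 × 13.839 = 671.8 m.

671.8 m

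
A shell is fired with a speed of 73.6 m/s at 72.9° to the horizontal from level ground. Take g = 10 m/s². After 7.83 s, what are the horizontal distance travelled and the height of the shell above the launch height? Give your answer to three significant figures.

x = 169 m, y = 244 m

v_x = 73.6 cos 72.9° = 21.64 m/s; v_y0 = 73.6 sin 72.9° = 70.35 m/s.
x = v_x t = 21.64 × 7.83 = 169 m.
y = v_y0 t − ½ g t² = 70.35×7.83 − 5.000×7.83² = 244 m.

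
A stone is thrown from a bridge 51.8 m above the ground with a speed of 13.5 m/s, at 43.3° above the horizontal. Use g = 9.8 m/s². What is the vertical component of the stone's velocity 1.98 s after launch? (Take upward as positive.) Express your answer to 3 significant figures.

Initial vertical component: v_y0 = 13.5 sin 43.3° = 9.259 m/s.
v_y(t) = v_y0 − g t = 9.259 − 9.8 × 1.98 = -10.1 m/s.

-10.1 m/s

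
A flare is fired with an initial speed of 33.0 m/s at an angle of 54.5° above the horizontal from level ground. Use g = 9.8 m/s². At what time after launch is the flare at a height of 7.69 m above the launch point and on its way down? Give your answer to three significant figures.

5.18 s

v_y0 = 33.0 sin 54.5° = 26.87 m/s.
Set y = v_y0 t − ½ g t² = 7.69: 4.900 t² − 26.87 t + 7.69 = 0.
t = [26.87 ± √(722.0 − 150.7)] / 9.8 = (26.87 ± 23.90) / 9.8, giving t = 0.303 s or t = 5.18 s.
On the way down corresponds to the larger root: t = 5.18 s.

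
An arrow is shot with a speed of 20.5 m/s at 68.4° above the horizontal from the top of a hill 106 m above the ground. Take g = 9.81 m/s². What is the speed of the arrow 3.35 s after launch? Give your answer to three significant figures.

15.7 m/s

v_x = 20.5 cos 68.4° = 7.547 m/s (constant).
v_y(t) = 20.5 sin 68.4° − g t = 19.06 − 9.81 × 3.35 = -13.80 m/s.
Speed = √(v_x² + v_y²) = √(56.96 + 190.4) = 15.7 m/s.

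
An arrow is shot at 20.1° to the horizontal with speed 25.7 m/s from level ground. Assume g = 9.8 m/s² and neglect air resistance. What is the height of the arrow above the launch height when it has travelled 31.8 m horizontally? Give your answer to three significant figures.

v_x = 25.7 cos 20.1° = 24.13 m/s, v_y0 = 25.7 sin 20.1° = 8.832 m/s.
Time to reach x = 31.8 m: t = x / v_x = 31.8 / 24.13 = 1.318 s.
y = v_y0 t − ½ g t² = 8.832×1.318 − 4.900×1.318² = 3.13 m.

3.13 m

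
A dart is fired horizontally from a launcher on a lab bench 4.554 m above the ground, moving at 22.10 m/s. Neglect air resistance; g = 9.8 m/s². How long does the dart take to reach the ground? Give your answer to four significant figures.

0.9640 s

The horizontal speed doesn't affect the fall. With v_y0 = 0, h = ½ g t².
t = √(2 × 4.554 / 9.8) = √0.92939 = 0.9640 s.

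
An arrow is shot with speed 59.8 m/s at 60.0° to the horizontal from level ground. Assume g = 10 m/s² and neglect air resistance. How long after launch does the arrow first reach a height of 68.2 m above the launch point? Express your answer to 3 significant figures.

1.55 s

v_y0 = 59.8 sin 60.0° = 51.79 m/s.
Set y = v_y0 t − ½ g t² = 68.2: 5.000 t² − 51.79 t + 68.2 = 0.
t = [51.79 ± √(2682 − 1364)] / 10 = (51.79 ± 36.30) / 10, giving t = 1.55 s or t = 8.81 s.
The arrow is on the way up at the first time, so t = 1.55 s.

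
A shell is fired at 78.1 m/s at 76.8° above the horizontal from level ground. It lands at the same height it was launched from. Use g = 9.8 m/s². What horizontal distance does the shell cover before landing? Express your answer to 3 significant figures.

For level ground, R = v₀² sin(2θ) / g.
sin(2 × 76.8°) = sin 153.6° = 0.4446.
R = (78.1)² × 0.4446 / 9.8 = 277 m.

277 m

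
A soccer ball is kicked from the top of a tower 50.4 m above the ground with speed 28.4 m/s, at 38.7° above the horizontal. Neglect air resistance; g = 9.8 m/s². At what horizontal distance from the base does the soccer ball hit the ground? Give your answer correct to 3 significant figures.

122 m

Components: v_x = 28.4 cos 38.7° = 22.16 m/s, v_y = 28.4 sin 38.7° = 17.76 m/s.
Vertical: 0 = 50.4 + 17.76 t − ½(9.8) t² ⇒ 4.900 t² − 17.76 t − 50.4 = 0.
t = [17.76 + √(315.4 + 987.8)] / 9.800 = 5.496 s.
Horizontal: R = v_x · t = 22.16 × 5.496 = 122 m.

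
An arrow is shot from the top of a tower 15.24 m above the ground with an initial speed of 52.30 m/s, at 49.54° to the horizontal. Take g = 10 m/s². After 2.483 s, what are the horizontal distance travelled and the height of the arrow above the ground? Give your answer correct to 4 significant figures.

x = 84.27 m, y = 83.22 m

v_x = 52.30 cos 49.54° = 33.938 m/s; v_y0 = 52.30 sin 49.54° = 39.793 m/s.
x = v_x t = 33.938 × 2.483 = 84.27 m.
y = 15.24 + v_y0 t − ½ g t² = 83.22 m.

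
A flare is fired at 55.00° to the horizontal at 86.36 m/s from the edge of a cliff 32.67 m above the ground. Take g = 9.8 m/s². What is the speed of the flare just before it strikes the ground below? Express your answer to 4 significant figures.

v_x = 86.36 cos 55.00° = 49.534 m/s is unchanged throughout.
For the vertical component, v_y² = v_y0² + 2 g h = (70.742)² + 2×9.8×32.67 = 5644.8, so |v_y| = 75.132 m/s.
Impact speed = √(v_x² + v_y²) = √(2453.6 + 5644.8) = 89.99 m/s.

89.99 m/s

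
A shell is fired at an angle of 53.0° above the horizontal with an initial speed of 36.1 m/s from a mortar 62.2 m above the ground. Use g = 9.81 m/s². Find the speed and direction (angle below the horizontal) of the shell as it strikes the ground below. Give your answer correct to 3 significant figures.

50.2 m/s at 64.4° below the horizontal

v_x = 36.1 cos 53.0° = 21.73 m/s (constant).
|v_y| at impact = √((28.83)² + 2×9.81×62.2) = 45.29 m/s.
Speed = √(21.73² + 45.29²) = 50.2 m/s; angle = arctan(45.29/21.73) = 64.4° below horizontal.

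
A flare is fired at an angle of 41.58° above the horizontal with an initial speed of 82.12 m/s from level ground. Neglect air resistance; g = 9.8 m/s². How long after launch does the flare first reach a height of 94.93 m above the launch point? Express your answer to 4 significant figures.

2.162 s

v_y0 = 82.12 sin 41.58° = 54.500 m/s.
Set y = v_y0 t − ½ g t² = 94.93: 4.900 t² − 54.500 t + 94.93 = 0.
t = [54.500 ± √(2970.2 − 1860.6)] / 9.8 = (54.500 ± 33.311) / 9.8, giving t = 2.162 s or t = 8.960 s.
The flare is on the way up at the first time, so t = 2.162 s.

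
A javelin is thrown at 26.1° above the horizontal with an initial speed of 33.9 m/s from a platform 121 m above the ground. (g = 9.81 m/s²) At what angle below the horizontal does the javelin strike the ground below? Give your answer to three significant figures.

v_x = 33.9 cos 26.1° = 30.44 m/s.
At impact |v_y| = √(v_y0² + 2 g h) = √(14.91² + 2×9.81×121) = 50.95 m/s.
Angle below horizontal = arctan(|v_y| / v_x) = arctan(50.95 / 30.44) = 59.1°.

59.1°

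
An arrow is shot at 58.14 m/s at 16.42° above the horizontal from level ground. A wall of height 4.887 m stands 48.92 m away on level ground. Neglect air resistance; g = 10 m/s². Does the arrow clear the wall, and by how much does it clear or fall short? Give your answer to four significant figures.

Yes — it clears the wall by 5.682 m.

v_x = 58.14 cos 16.42° = 55.769 m/s; v_y0 = 58.14 sin 16.42° = 16.435 m/s.
Time to reach the wall: t = 48.92 / 55.769 = 0.87719 s.
Height at that point: y = 16.435×0.87719 − 5.000×0.87719² = 10.569 m.
That is 10.569 − 4.887 = 5.682 m above the top of the wall, so the arrow clears it.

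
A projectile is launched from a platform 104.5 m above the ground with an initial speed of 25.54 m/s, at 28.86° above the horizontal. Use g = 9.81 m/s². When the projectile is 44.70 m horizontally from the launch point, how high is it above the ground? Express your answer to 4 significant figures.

v_x = 25.54 cos 28.86° = 22.368 m/s, v_y0 = 25.54 sin 28.86° = 12.327 m/s.
Time to reach x = 44.70 m: t = x / v_x = 44.70 / 22.368 = 1.9984 s.
y = 104.5 + v_y0 t − ½ g t² = 104.5 + 12.327×1.9984 − 4.905×1.9984² = 109.5 m.

109.5 m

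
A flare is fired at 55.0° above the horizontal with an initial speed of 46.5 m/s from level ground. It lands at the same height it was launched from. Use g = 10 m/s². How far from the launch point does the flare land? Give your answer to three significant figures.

Components: v_x = 46.5 cos 55.0° = 26.67 m/s, v_y = 46.5 sin 55.0° = 38.09 m/s.
Time of flight (same landing height): t = 2 v_y / g = 2 × 38.09 / 10 = 7.618 s.
Range: R = v_x · t = 26.67 × 7.618 = 203 m.

203 m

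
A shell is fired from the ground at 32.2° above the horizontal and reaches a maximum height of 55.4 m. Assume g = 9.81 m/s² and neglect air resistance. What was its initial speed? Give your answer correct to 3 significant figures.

61.9 m/s

At maximum height v_y = 0, so (v₀ sin θ)² = 2 g H.
v₀ sin 32.2° = √(2 × 9.81 × 55.4) = 32.97 m/s.
v₀ = 32.97 / sin 32.2° = 32.97 / 0.5329 = 61.9 m/s.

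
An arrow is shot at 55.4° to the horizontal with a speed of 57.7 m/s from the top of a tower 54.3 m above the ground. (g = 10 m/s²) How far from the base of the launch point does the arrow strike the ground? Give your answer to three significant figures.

345 m

Components: v_x = 57.7 cos 55.4° = 32.76 m/s, v_y = 57.7 sin 55.4° = 47.49 m/s.
Vertical: 0 = 54.3 + 47.49 t − ½(10) t² ⇒ 5.000 t² − 47.49 t − 54.3 = 0.
t = [47.49 + √(2255 + 1086)] / 10.00 = 10.53 s.
Horizontal: R = v_x · t = 32.76 × 10.53 = 345 m.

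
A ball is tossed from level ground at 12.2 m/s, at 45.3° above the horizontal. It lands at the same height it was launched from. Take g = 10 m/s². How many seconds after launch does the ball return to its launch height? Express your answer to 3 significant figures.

Vertical component: v_y = 12.2 sin 45.3° = 8.672 m/s.
For a projectile landing at launch height, time of flight is t = 2 v_y / g = 2 × 8.672 / 10 = 1.73 s.

1.73 s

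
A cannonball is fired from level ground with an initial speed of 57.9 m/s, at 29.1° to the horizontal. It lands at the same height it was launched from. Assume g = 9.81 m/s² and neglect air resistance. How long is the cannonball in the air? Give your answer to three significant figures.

5.74 s

Vertical component: v_y = 57.9 sin 29.1° = 28.16 m/s.
For a projectile landing at launch height, time of flight is t = 2 v_y / g = 2 × 28.16 / 9.81 = 5.74 s.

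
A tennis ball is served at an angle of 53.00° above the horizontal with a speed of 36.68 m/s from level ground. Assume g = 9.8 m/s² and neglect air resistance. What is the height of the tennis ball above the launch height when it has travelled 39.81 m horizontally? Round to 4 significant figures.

v_x = 36.68 cos 53.00° = 22.075 m/s, v_y0 = 36.68 sin 53.00° = 29.294 m/s.
Time to reach x = 39.81 m: t = x / v_x = 39.81 / 22.075 = 1.8034 s.
y = v_y0 t − ½ g t² = 29.294×1.8034 − 4.900×1.8034² = 36.89 m.

36.89 m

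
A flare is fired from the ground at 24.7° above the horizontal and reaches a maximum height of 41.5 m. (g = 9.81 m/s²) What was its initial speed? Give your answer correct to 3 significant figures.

At maximum height v_y = 0, so (v₀ sin θ)² = 2 g H.
v₀ sin 24.7° = √(2 × 9.81 × 41.5) = 28.53 m/s.
v₀ = 28.53 / sin 24.7° = 28.53 / 0.4179 = 68.3 m/s.

68.3 m/s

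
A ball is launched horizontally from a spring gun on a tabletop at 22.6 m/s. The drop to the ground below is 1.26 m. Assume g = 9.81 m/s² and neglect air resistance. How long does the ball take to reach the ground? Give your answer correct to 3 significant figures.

0.507 s

The horizontal speed doesn't affect the fall. With v_y0 = 0, h = ½ g t².
t = √(2 × 1.26 / 9.81) = √0.2569 = 0.507 s.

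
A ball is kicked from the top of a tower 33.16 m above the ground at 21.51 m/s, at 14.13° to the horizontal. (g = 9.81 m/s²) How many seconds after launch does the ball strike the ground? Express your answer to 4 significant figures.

3.190 s

Vertical component: v_y = 21.51 sin 14.13° = 5.2511 m/s.
Taking up as positive with launch at y = 33.16 m, landing at y = 0: 0 = 33.16 + 5.2511 t − ½(9.81) t².
Solving 4.905 t² − 5.2511 t − 33.16 = 0 gives t = [5.2511 + √(5.2511² + 4·4.905·33.16)] / 9.810 = 3.190 s.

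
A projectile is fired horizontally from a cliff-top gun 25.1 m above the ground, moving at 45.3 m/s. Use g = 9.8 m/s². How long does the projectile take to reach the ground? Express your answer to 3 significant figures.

The horizontal speed doesn't affect the fall. With v_y0 = 0, h = ½ g t².
t = √(2 × 25.1 / 9.8) = √5.122 = 2.26 s.

2.26 s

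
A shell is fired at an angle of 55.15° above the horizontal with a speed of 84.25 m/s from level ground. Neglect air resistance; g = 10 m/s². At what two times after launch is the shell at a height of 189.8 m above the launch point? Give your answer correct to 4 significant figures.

v_y0 = 84.25 sin 55.15° = 69.140 m/s.
Set y = v_y0 t − ½ g t² = 189.8: 5.000 t² − 69.140 t + 189.8 = 0.
t = [69.140 ± √(4780.3 − 3796.0)] / 10 = (69.140 ± 31.374) / 10, giving t = 3.777 s or t = 10.05 s.
So the shell is at 189.8 m at t = 3.777 s (rising) and t = 10.05 s (falling).

3.777 s and 10.05 s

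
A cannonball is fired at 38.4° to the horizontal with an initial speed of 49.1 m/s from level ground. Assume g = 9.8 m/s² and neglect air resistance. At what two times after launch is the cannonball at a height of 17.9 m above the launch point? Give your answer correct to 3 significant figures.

0.656 s and 5.57 s

v_y0 = 49.1 sin 38.4° = 30.50 m/s.
Set y = v_y0 t − ½ g t² = 17.9: 4.900 t² − 30.50 t + 17.9 = 0.
t = [30.50 ± √(930.2 − 350.8)] / 9.8 = (30.50 ± 24.07) / 9.8, giving t = 0.656 s or t = 5.57 s.
So the cannonball is at 17.9 m at t = 0.656 s (rising) and t = 5.57 s (falling).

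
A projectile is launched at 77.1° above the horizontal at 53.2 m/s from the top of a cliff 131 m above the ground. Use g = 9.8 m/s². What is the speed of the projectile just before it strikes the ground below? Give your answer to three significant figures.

73.5 m/s

v_x = 53.2 cos 77.1° = 11.88 m/s is unchanged throughout.
For the vertical component, v_y² = v_y0² + 2 g h = (51.86)² + 2×9.8×131 = 5257, so |v_y| = 72.51 m/s.
Impact speed = √(v_x² + v_y²) = √(141.1 + 5257) = 73.5 m/s.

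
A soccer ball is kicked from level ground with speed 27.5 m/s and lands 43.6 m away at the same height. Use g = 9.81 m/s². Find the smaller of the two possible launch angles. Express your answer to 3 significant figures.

Level-ground range: R = v₀² sin(2θ)/g ⇒ sin 2θ = R g / v₀² = 43.6×9.81/27.5² = 0.5656.
2θ = arcsin(0.5656) = 34.44° or 180° − 34.44° = 145.56°.
So θ = 17.2° or θ = 72.8°.

17.2°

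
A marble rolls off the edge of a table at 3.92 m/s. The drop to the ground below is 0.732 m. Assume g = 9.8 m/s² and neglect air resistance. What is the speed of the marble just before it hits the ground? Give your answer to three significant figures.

5.45 m/s

Fall time: t = √(2 × 0.732 / 9.8) = 0.3865 s.
At impact: v_x = 3.92 m/s (unchanged), v_y = g t = 9.8 × 0.3865 = 3.788 m/s.
Speed = √(v_x² + v_y²) = √(15.37 + 14.35) = 5.45 m/s.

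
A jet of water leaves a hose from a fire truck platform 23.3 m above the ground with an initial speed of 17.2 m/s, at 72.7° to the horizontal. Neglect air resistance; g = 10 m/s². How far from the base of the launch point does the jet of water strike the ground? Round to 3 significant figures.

22.3 m

Components: v_x = 17.2 cos 72.7° = 5.115 m/s, v_y = 17.2 sin 72.7° = 16.42 m/s.
Vertical: 0 = 23.3 + 16.42 t − ½(10) t² ⇒ 5.000 t² − 16.42 t − 23.3 = 0.
t = [16.42 + √(269.6 + 466.0)] / 10.00 = 4.354 s.
Horizontal: R = v_x · t = 5.115 × 4.354 = 22.3 m.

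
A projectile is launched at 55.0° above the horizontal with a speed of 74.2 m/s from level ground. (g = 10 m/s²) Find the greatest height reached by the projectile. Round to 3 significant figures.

185 m

Vertical component of launch velocity: v_y = 74.2 sin 55.0° = 60.78 m/s.
At the highest point the vertical velocity is zero, so v_y² = 2 g h_max.
h_max = (60.78)² / (2 × 10) = 3694 / 20.00 = 185 m.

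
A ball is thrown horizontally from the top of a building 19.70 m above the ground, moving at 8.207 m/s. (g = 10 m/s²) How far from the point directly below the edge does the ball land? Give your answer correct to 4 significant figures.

Initial vertical velocity is zero, so the fall time comes from h = ½ g t²: t = √(2 × 19.70 / 10) = 1.9849 s.
Horizontal motion is uniform at 8.207 m/s, so x = 8.207 × 1.9849 = 16.29 m.

16.29 m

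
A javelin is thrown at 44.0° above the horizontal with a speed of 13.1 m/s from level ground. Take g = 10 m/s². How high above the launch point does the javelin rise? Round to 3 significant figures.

Vertical component of launch velocity: v_y = 13.1 sin 44.0° = 9.100 m/s.
At the highest point the vertical velocity is zero, so v_y² = 2 g h_max.
h_max = (9.100)² / (2 × 10) = 82.81 / 20.00 = 4.14 m.

4.14 m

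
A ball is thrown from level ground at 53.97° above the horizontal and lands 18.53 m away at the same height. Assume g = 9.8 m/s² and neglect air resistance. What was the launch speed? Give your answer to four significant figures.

On level ground, R = v₀² sin(2θ) / g, so v₀ = √(R g / sin 2θ).
sin(2 × 53.97°) = 0.9514.
v₀ = √(18.53 × 9.8 / 0.9514) = √190.87 = 13.82 m/s.

13.82 m/s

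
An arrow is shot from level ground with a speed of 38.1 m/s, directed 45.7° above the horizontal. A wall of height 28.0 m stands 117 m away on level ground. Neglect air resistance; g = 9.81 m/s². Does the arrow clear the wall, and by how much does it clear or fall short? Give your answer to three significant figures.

v_x = 38.1 cos 45.7° = 26.61 m/s; v_y0 = 38.1 sin 45.7° = 27.27 m/s.
Time to reach the wall: t = 117 / 26.61 = 4.397 s.
Height at that point: y = 27.27×4.397 − 4.905×4.397² = 25.07 m.
That is 28.0 − 25.07 = 2.93 m below the top of the wall, so the arrow does not clear it.

No — it falls 2.93 m short of clearing the wall.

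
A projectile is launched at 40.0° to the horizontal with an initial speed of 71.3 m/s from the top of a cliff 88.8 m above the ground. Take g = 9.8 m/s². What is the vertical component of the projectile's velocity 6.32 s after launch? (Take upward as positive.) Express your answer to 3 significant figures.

Initial vertical component: v_y0 = 71.3 sin 40.0° = 45.83 m/s.
v_y(t) = v_y0 − g t = 45.83 − 9.8 × 6.32 = -16.1 m/s.

-16.1 m/s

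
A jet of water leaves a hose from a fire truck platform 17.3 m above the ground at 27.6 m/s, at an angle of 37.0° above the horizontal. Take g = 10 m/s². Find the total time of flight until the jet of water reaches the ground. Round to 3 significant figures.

Vertical component: v_y = 27.6 sin 37.0° = 16.61 m/s.
Taking up as positive with launch at y = 17.3 m, landing at y = 0: 0 = 17.3 + 16.61 t − ½(10) t².
Solving 5.000 t² − 16.61 t − 17.3 = 0 gives t = [16.61 + √(16.61² + 4·5.000·17.3)] / 10.00 = 4.15 s.

4.15 s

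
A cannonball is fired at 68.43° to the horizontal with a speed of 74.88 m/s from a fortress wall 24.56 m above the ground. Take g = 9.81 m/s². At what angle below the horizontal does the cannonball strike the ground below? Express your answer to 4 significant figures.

v_x = 74.88 cos 68.43° = 27.529 m/s.
At impact |v_y| = √(v_y0² + 2 g h) = √(69.636² + 2×9.81×24.56) = 73.014 m/s.
Angle below horizontal = arctan(|v_y| / v_x) = arctan(73.014 / 27.529) = 69.34°.

69.34°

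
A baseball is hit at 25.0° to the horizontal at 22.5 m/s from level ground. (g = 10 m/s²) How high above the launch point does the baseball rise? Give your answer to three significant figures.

Vertical component of launch velocity: v_y = 22.5 sin 25.0° = 9.509 m/s.
At the highest point the vertical velocity is zero, so v_y² = 2 g h_max.
h_max = (9.509)² / (2 × 10) = 90.42 / 20.00 = 4.52 m.

4.52 m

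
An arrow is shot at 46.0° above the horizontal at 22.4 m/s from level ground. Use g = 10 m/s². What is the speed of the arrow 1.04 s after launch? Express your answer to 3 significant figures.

v_x = 22.4 cos 46.0° = 15.56 m/s (constant).
v_y(t) = 22.4 sin 46.0° − g t = 16.11 − 10 × 1.04 = 5.710 m/s.
Speed = √(v_x² + v_y²) = √(242.1 + 32.60) = 16.6 m/s.

16.6 m/s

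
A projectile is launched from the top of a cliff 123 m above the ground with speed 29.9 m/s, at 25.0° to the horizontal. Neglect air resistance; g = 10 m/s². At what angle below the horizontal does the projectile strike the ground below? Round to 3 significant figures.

v_x = 29.9 cos 25.0° = 27.10 m/s.
At impact |v_y| = √(v_y0² + 2 g h) = √(12.64² + 2×10×123) = 51.18 m/s.
Angle below horizontal = arctan(|v_y| / v_x) = arctan(51.18 / 27.10) = 62.1°.

62.1°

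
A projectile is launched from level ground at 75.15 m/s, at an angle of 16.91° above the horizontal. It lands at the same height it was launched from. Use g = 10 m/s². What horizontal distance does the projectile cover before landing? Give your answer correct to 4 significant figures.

314.3 m

For level ground, R = v₀² sin(2θ) / g.
sin(2 × 16.91°) = sin 33.820° = 0.5566.
R = (75.15)² × 0.5566 / 10 = 314.3 m.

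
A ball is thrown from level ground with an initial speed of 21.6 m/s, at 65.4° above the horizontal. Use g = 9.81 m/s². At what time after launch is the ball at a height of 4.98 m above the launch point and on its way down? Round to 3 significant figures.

3.73 s

v_y0 = 21.6 sin 65.4° = 19.64 m/s.
Set y = v_y0 t − ½ g t² = 4.98: 4.905 t² − 19.64 t + 4.98 = 0.
t = [19.64 ± √(385.7 − 97.71)] / 9.81 = (19.64 ± 16.97) / 9.81, giving t = 0.272 s or t = 3.73 s.
On the way down corresponds to the larger root: t = 3.73 s.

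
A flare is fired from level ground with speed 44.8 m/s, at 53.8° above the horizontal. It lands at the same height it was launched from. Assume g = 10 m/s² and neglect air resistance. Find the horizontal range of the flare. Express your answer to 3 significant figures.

191 m

Components: v_x = 44.8 cos 53.8° = 26.46 m/s, v_y = 44.8 sin 53.8° = 36.15 m/s.
Time of flight (same landing height): t = 2 v_y / g = 2 × 36.15 / 10 = 7.230 s.
Range: R = v_x · t = 26.46 × 7.230 = 191 m.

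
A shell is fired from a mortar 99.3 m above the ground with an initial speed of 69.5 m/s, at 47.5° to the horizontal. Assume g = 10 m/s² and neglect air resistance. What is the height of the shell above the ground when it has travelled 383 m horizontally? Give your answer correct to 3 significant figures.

185 m

v_x = 69.5 cos 47.5° = 46.95 m/s, v_y0 = 69.5 sin 47.5° = 51.24 m/s.
Time to reach x = 383 m: t = x / v_x = 383 / 46.95 = 8.158 s.
y = 99.3 + v_y0 t − ½ g t² = 99.3 + 51.24×8.158 − 5.000×8.158² = 185 m.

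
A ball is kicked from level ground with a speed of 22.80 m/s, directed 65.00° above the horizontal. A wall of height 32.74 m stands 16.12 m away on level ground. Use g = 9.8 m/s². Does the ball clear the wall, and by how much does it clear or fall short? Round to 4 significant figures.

No — it falls 11.88 m short of clearing the wall.

v_x = 22.80 cos 65.00° = 9.6357 m/s; v_y0 = 22.80 sin 65.00° = 20.664 m/s.
Time to reach the wall: t = 16.12 / 9.6357 = 1.6729 s.
Height at that point: y = 20.664×1.6729 − 4.900×1.6729² = 20.856 m.
That is 32.74 − 20.856 = 11.88 m below the top of the wall, so the ball does not clear it.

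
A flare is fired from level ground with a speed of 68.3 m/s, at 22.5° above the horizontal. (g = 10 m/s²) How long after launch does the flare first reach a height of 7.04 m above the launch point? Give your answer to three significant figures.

0.285 s

v_y0 = 68.3 sin 22.5° = 26.14 m/s.
Set y = v_y0 t − ½ g t² = 7.04: 5.000 t² − 26.14 t + 7.04 = 0.
t = [26.14 ± √(683.3 − 140.8)] / 10 = (26.14 ± 23.29) / 10, giving t = 0.285 s or t = 4.94 s.
The flare is on the way up at the first time, so t = 0.285 s.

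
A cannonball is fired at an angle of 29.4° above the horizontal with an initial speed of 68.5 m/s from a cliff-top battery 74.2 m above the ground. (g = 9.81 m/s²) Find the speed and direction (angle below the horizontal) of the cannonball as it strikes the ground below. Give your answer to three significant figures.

78.4 m/s at 40.4° below the horizontal

v_x = 68.5 cos 29.4° = 59.68 m/s (constant).
|v_y| at impact = √((33.63)² + 2×9.81×74.2) = 50.86 m/s.
Speed = √(59.68² + 50.86²) = 78.4 m/s; angle = arctan(50.86/59.68) = 40.4° below horizontal.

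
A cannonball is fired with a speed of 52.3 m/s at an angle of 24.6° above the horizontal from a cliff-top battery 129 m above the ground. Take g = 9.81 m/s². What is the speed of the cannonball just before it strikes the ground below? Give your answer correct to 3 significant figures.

v_x = 52.3 cos 24.6° = 47.55 m/s is unchanged throughout.
For the vertical component, v_y² = v_y0² + 2 g h = (21.77)² + 2×9.81×129 = 3005, so |v_y| = 54.82 m/s.
Impact speed = √(v_x² + v_y²) = √(2261 + 3005) = 72.6 m/s.

72.6 m/s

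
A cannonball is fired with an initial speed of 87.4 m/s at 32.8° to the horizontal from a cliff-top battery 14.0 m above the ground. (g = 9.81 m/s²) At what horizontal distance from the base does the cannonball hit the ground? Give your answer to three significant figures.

730 m

Components: v_x = 87.4 cos 32.8° = 73.47 m/s, v_y = 87.4 sin 32.8° = 47.35 m/s.
Vertical: 0 = 14.0 + 47.35 t − ½(9.81) t² ⇒ 4.905 t² − 47.35 t − 14.0 = 0.
t = [47.35 + √(2242 + 274.7)] / 9.810 = 9.941 s.
Horizontal: R = v_x · t = 73.47 × 9.941 = 730 m.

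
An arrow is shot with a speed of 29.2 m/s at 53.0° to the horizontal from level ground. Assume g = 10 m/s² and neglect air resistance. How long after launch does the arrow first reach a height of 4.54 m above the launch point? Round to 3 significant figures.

0.204 s

v_y0 = 29.2 sin 53.0° = 23.32 m/s.
Set y = v_y0 t − ½ g t² = 4.54: 5.000 t² − 23.32 t + 4.54 = 0.
t = [23.32 ± √(543.8 − 90.80)] / 10 = (23.32 ± 21.28) / 10, giving t = 0.204 s or t = 4.46 s.
The arrow is on the way up at the first time, so t = 0.204 s.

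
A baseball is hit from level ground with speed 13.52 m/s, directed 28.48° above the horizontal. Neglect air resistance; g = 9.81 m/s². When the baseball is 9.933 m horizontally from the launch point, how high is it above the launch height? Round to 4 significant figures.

1.962 m

v_x = 13.52 cos 28.48° = 11.884 m/s, v_y0 = 13.52 sin 28.48° = 6.4470 m/s.
Time to reach x = 9.933 m: t = x / v_x = 9.933 / 11.884 = 0.83583 s.
y = v_y0 t − ½ g t² = 6.4470×0.83583 − 4.905×0.83583² = 1.962 m.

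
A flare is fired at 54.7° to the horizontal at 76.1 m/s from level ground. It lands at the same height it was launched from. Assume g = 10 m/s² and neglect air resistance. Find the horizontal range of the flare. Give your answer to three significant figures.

546 m

For level ground, R = v₀² sin(2θ) / g.
sin(2 × 54.7°) = sin 109.4° = 0.9432.
R = (76.1)² × 0.9432 / 10 = 546 m.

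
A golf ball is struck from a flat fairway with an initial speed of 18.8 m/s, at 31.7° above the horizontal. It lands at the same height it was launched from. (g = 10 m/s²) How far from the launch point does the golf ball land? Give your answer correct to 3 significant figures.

31.6 m

Components: v_x = 18.8 cos 31.7° = 16.00 m/s, v_y = 18.8 sin 31.7° = 9.879 m/s.
Time of flight (same landing height): t = 2 v_y / g = 2 × 9.879 / 10 = 1.976 s.
Range: R = v_x · t = 16.00 × 1.976 = 31.6 m.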